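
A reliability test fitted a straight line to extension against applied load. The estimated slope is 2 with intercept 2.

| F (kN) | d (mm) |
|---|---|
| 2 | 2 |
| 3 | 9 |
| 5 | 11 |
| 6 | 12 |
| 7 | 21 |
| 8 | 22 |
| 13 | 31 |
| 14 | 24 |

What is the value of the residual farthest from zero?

F=2: ŷ = 2 + 2·2 = 6; r = 2 − 6 = -4
F=3: ŷ = 2 + 2·3 = 8; r = 9 − 8 = 1
F=5: ŷ = 2 + 2·5 = 12; r = 11 − 12 = -1
F=6: ŷ = 2 + 2·6 = 14; r = 12 − 14 = -2
F=7: ŷ = 2 + 2·7 = 16; r = 21 − 16 = 5
F=8: ŷ = 2 + 2·8 = 18; r = 22 − 18 = 4
F=13: ŷ = 2 + 2·13 = 28; r = 31 − 28 = 3
F=14: ŷ = 2 + 2·14 = 30; r = 24 − 30 = -6
Largest |r| is 6 at F = 14, residual -6.

r = -6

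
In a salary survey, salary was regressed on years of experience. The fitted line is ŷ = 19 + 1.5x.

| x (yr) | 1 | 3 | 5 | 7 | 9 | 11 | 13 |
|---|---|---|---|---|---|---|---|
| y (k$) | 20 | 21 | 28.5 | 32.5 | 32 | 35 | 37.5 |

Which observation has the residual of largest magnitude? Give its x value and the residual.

x=1: ŷ = 19 + 1.5·1 = 20.5; e = 20 − 20.5 = -0.5
x=3: ŷ = 19 + 1.5·3 = 23.5; e = 21 − 23.5 = -2.5
x=5: ŷ = 19 + 1.5·5 = 26.5; e = 28.5 − 26.5 = 2
x=7: ŷ = 19 + 1.5·7 = 29.5; e = 32.5 − 29.5 = 3
x=9: ŷ = 19 + 1.5·9 = 32.5; e = 32 − 32.5 = -0.5
x=11: ŷ = 19 + 1.5·11 = 35.5; e = 35 − 35.5 = -0.5
x=13: ŷ = 19 + 1.5·13 = 38.5; e = 37.5 − 38.5 = -1
Largest |e| is 3 at x = 7, residual 3.

x = 7, e = 3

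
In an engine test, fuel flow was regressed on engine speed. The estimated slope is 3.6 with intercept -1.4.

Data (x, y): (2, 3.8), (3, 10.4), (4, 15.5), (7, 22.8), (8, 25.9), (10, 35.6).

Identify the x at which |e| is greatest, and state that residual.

x=2: ŷ = -1.4 + 3.6·2 = 5.8; e = 3.8 − 5.8 = -2
x=3: ŷ = -1.4 + 3.6·3 = 9.4; e = 10.4 − 9.4 = 1
x=4: ŷ = -1.4 + 3.6·4 = 13; e = 15.5 − 13 = 2.5
x=7: ŷ = -1.4 + 3.6·7 = 23.8; e = 22.8 − 23.8 = -1
x=8: ŷ = -1.4 + 3.6·8 = 27.4; e = 25.9 − 27.4 = -1.5
x=10: ŷ = -1.4 + 3.6·10 = 34.6; e = 35.6 − 34.6 = 1
Largest |e| is 2.5 at x = 4, residual 2.5.

x = 4, e = 2.5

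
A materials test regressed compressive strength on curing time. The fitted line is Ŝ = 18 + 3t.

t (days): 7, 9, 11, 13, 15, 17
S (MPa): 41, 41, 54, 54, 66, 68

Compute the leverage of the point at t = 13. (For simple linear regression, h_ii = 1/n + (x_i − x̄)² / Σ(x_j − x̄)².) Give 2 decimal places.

t̄ = (7 + 9 + 11 + 13 + 15 + 17)/6 = 12
Σ(t − t̄)² = 25 + 9 + 1 + 1 + 9 + 25 = 70
h = 1/6 + (1)²/70 = 0.166667 + 0.0142857 = 0.18

h = 0.18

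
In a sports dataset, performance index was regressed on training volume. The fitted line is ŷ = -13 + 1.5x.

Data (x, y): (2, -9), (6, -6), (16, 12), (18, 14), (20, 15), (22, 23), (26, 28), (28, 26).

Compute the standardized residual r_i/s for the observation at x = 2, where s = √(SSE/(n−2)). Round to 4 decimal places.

0.4330

x=2: ŷ = -13 + 1.5·2 = -10; r = -9 − (-10) = 1
x=6: ŷ = -13 + 1.5·6 = -4; r = -6 − (-4) = -2
x=16: ŷ = -13 + 1.5·16 = 11; r = 12 − 11 = 1
x=18: ŷ = -13 + 1.5·18 = 14; r = 14 − 14 = 0
x=20: ŷ = -13 + 1.5·20 = 17; r = 15 − 17 = -2
x=22: ŷ = -13 + 1.5·22 = 20; r = 23 − 20 = 3
x=26: ŷ = -13 + 1.5·26 = 26; r = 28 − 26 = 2
x=28: ŷ = -13 + 1.5·28 = 29; r = 26 − 29 = -3
SSE = 1 + 4 + 1 + 0 + 4 + 9 + 4 + 9 = 32
s = √(32/6) = 2.3094
r/s = 1 / 2.3094 = 0.4330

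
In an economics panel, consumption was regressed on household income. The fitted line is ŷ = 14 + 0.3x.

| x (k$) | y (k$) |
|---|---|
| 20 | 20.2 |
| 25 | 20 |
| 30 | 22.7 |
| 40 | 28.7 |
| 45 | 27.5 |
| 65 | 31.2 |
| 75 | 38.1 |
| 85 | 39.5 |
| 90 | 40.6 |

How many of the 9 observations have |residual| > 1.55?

3

x=20: ŷ = 14 + 0.3·20 = 20; e = 20.2 − 20 = 0.2
x=25: ŷ = 14 + 0.3·25 = 21.5; e = 20 − 21.5 = -1.5
x=30: ŷ = 14 + 0.3·30 = 23; e = 22.7 − 23 = -0.3
x=40: ŷ = 14 + 0.3·40 = 26; e = 28.7 − 26 = 2.7
x=45: ŷ = 14 + 0.3·45 = 27.5; e = 27.5 − 27.5 = 0
x=65: ŷ = 14 + 0.3·65 = 33.5; e = 31.2 − 33.5 = -2.3
x=75: ŷ = 14 + 0.3·75 = 36.5; e = 38.1 − 36.5 = 1.6
x=85: ŷ = 14 + 0.3·85 = 39.5; e = 39.5 − 39.5 = 0
x=90: ŷ = 14 + 0.3·90 = 41; e = 40.6 − 41 = -0.4
|e| > 1.55: x=40 (|e|=2.7), x=65 (|e|=2.3), x=75 (|e|=1.6) → 3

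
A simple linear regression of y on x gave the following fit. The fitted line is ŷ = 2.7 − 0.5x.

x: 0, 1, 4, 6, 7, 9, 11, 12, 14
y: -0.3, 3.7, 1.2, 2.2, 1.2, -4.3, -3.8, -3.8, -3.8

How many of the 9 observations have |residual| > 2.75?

x=0: ŷ = 2.7 − 0.5·0 = 2.7; r = -0.3 − 2.7 = -3
x=1: ŷ = 2.7 − 0.5·1 = 2.2; r = 3.7 − 2.2 = 1.5
x=4: ŷ = 2.7 − 0.5·4 = 0.7; r = 1.2 − 0.7 = 0.5
x=6: ŷ = 2.7 − 0.5·6 = -0.3; r = 2.2 − (-0.3) = 2.5
x=7: ŷ = 2.7 − 0.5·7 = -0.8; r = 1.2 − (-0.8) = 2
x=9: ŷ = 2.7 − 0.5·9 = -1.8; r = -4.3 − (-1.8) = -2.5
x=11: ŷ = 2.7 − 0.5·11 = -2.8; r = -3.8 − (-2.8) = -1
x=12: ŷ = 2.7 − 0.5·12 = -3.3; r = -3.8 − (-3.3) = -0.5
x=14: ŷ = 2.7 − 0.5·14 = -4.3; r = -3.8 − (-4.3) = 0.5
|r| > 2.75: x=0 (|r|=3) → 1

1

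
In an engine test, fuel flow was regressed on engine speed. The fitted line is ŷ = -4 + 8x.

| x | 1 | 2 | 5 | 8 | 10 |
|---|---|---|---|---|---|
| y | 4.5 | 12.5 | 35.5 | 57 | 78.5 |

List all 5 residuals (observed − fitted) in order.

x=1: ŷ = -4 + 8·1 = 4; e = 4.5 − 4 = 0.5
x=2: ŷ = -4 + 8·2 = 12; e = 12.5 − 12 = 0.5
x=5: ŷ = -4 + 8·5 = 36; e = 35.5 − 36 = -0.5
x=8: ŷ = -4 + 8·8 = 60; e = 57 − 60 = -3
x=10: ŷ = -4 + 8·10 = 76; e = 78.5 − 76 = 2.5

0.5, 0.5, -0.5, -3, 2.5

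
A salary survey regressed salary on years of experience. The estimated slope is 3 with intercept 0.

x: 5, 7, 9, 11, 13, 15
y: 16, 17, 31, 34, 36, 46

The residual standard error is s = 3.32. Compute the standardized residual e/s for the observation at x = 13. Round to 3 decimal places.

-0.904

ŷ = 3·13 = 39
e = 36 − 39 = -3
e/s = -3 / 3.32 = -0.904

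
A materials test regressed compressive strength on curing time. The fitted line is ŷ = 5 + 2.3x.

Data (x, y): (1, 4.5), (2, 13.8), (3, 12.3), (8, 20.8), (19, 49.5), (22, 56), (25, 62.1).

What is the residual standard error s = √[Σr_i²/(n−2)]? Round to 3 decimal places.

x=1: ŷ = 5 + 2.3·1 = 7.3; r = 4.5 − 7.3 = -2.8
x=2: ŷ = 5 + 2.3·2 = 9.6; r = 13.8 − 9.6 = 4.2
x=3: ŷ = 5 + 2.3·3 = 11.9; r = 12.3 − 11.9 = 0.4
x=8: ŷ = 5 + 2.3·8 = 23.4; r = 20.8 − 23.4 = -2.6
x=19: ŷ = 5 + 2.3·19 = 48.7; r = 49.5 − 48.7 = 0.8
x=22: ŷ = 5 + 2.3·22 = 55.6; r = 56 − 55.6 = 0.4
x=25: ŷ = 5 + 2.3·25 = 62.5; r = 62.1 − 62.5 = -0.4
SSE = 7.84 + 17.64 + 0.16 + 6.76 + 0.64 + 0.16 + 0.16 = 33.36
s = √(33.36/5) = √6.672 ≈ 2.583

s = 2.583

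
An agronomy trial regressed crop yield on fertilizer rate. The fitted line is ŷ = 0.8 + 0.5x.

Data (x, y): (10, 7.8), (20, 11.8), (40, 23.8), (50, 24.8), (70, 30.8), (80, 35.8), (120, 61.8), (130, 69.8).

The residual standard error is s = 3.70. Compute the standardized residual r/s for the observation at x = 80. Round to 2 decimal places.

ŷ = 0.8 + 0.5·80 = 40.8
r = 35.8 − 40.8 = -5
r/s = -5 / 3.70 = -1.35

-1.35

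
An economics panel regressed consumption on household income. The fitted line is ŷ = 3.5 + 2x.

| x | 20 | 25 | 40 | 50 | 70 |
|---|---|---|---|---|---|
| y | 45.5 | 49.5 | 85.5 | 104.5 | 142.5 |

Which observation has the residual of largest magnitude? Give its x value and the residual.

x=20: ŷ = 3.5 + 2·20 = 43.5; e = 45.5 − 43.5 = 2
x=25: ŷ = 3.5 + 2·25 = 53.5; e = 49.5 − 53.5 = -4
x=40: ŷ = 3.5 + 2·40 = 83.5; e = 85.5 − 83.5 = 2
x=50: ŷ = 3.5 + 2·50 = 103.5; e = 104.5 − 103.5 = 1
x=70: ŷ = 3.5 + 2·70 = 143.5; e = 142.5 − 143.5 = -1
Largest |e| is 4 at x = 25, residual -4.

x = 25, e = -4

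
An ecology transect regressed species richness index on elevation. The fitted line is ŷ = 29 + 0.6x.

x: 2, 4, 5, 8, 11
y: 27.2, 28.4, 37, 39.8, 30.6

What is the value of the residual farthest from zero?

r = 6

x=2: ŷ = 29 + 0.6·2 = 30.2; r = 27.2 − 30.2 = -3
x=4: ŷ = 29 + 0.6·4 = 31.4; r = 28.4 − 31.4 = -3
x=5: ŷ = 29 + 0.6·5 = 32; r = 37 − 32 = 5
x=8: ŷ = 29 + 0.6·8 = 33.8; r = 39.8 − 33.8 = 6
x=11: ŷ = 29 + 0.6·11 = 35.6; r = 30.6 − 35.6 = -5
Largest |r| is 6 at x = 8, residual 6.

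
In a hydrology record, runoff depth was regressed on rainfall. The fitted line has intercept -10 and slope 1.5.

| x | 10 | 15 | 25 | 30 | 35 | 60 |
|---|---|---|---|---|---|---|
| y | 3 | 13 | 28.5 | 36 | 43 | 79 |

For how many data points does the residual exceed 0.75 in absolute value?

4

x=10: ŷ = -10 + 1.5·10 = 5; e = 3 − 5 = -2
x=15: ŷ = -10 + 1.5·15 = 12.5; e = 13 − 12.5 = 0.5
x=25: ŷ = -10 + 1.5·25 = 27.5; e = 28.5 − 27.5 = 1
x=30: ŷ = -10 + 1.5·30 = 35; e = 36 − 35 = 1
x=35: ŷ = -10 + 1.5·35 = 42.5; e = 43 − 42.5 = 0.5
x=60: ŷ = -10 + 1.5·60 = 80; e = 79 − 80 = -1
|e| > 0.75: x=10 (|e|=2), x=25 (|e|=1), x=30 (|e|=1), x=60 (|e|=1) → 4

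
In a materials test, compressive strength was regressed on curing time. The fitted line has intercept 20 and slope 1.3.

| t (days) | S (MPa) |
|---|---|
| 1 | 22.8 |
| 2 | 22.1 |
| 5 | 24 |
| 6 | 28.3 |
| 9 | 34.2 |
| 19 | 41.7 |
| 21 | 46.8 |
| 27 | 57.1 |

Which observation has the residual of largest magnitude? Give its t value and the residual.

t=1: Ŝ = 20 + 1.3·1 = 21.3; e = 22.8 − 21.3 = 1.5
t=2: Ŝ = 20 + 1.3·2 = 22.6; e = 22.1 − 22.6 = -0.5
t=5: Ŝ = 20 + 1.3·5 = 26.5; e = 24 − 26.5 = -2.5
t=6: Ŝ = 20 + 1.3·6 = 27.8; e = 28.3 − 27.8 = 0.5
t=9: Ŝ = 20 + 1.3·9 = 31.7; e = 34.2 − 31.7 = 2.5
t=19: Ŝ = 20 + 1.3·19 = 44.7; e = 41.7 − 44.7 = -3
t=21: Ŝ = 20 + 1.3·21 = 47.3; e = 46.8 − 47.3 = -0.5
t=27: Ŝ = 20 + 1.3·27 = 55.1; e = 57.1 − 55.1 = 2
Largest |e| is 3 at t = 19, residual -3.

t = 19, e = -3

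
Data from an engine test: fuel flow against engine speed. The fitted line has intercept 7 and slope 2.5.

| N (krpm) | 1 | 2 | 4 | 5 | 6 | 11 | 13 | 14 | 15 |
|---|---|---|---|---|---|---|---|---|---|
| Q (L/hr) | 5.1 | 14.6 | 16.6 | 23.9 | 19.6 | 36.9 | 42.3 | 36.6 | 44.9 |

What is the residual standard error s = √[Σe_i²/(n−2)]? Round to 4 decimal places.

s = 3.6707

N=1: ŷ = 7 + 2.5·1 = 9.5; e = 5.1 − 9.5 = -4.4
N=2: ŷ = 7 + 2.5·2 = 12; e = 14.6 − 12 = 2.6
N=4: ŷ = 7 + 2.5·4 = 17; e = 16.6 − 17 = -0.4
N=5: ŷ = 7 + 2.5·5 = 19.5; e = 23.9 − 19.5 = 4.4
N=6: ŷ = 7 + 2.5·6 = 22; e = 19.6 − 22 = -2.4
N=11: ŷ = 7 + 2.5·11 = 34.5; e = 36.9 − 34.5 = 2.4
N=13: ŷ = 7 + 2.5·13 = 39.5; e = 42.3 − 39.5 = 2.8
N=14: ŷ = 7 + 2.5·14 = 42; e = 36.6 − 42 = -5.4
N=15: ŷ = 7 + 2.5·15 = 44.5; e = 44.9 − 44.5 = 0.4
SSE = 19.36 + 6.76 + 0.16 + 19.36 + 5.76 + 5.76 + 7.84 + 29.16 + 0.16 = 94.32
s = √(94.32/7) = √13.4743 ≈ 3.6707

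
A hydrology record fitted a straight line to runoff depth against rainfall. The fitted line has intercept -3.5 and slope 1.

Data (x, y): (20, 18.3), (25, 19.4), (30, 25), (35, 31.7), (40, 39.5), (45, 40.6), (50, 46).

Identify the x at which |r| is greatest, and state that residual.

x = 40, r = 3

x=20: ŷ = -3.5 + 20 = 16.5; r = 18.3 − 16.5 = 1.8
x=25: ŷ = -3.5 + 25 = 21.5; r = 19.4 − 21.5 = -2.1
x=30: ŷ = -3.5 + 30 = 26.5; r = 25 − 26.5 = -1.5
x=35: ŷ = -3.5 + 35 = 31.5; r = 31.7 − 31.5 = 0.2
x=40: ŷ = -3.5 + 40 = 36.5; r = 39.5 − 36.5 = 3
x=45: ŷ = -3.5 + 45 = 41.5; r = 40.6 − 41.5 = -0.9
x=50: ŷ = -3.5 + 50 = 46.5; r = 46 − 46.5 = -0.5
Largest |r| is 3 at x = 40, residual 3.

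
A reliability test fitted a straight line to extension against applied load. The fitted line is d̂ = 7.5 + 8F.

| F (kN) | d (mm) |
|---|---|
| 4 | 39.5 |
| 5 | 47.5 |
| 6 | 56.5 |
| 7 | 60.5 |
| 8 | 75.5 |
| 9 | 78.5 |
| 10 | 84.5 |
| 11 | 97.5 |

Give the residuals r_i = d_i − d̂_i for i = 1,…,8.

0, 0, 1, -3, 4, -1, -3, 2

F=4: d̂ = 7.5 + 8·4 = 39.5; r = 39.5 − 39.5 = 0
F=5: d̂ = 7.5 + 8·5 = 47.5; r = 47.5 − 47.5 = 0
F=6: d̂ = 7.5 + 8·6 = 55.5; r = 56.5 − 55.5 = 1
F=7: d̂ = 7.5 + 8·7 = 63.5; r = 60.5 − 63.5 = -3
F=8: d̂ = 7.5 + 8·8 = 71.5; r = 75.5 − 71.5 = 4
F=9: d̂ = 7.5 + 8·9 = 79.5; r = 78.5 − 79.5 = -1
F=10: d̂ = 7.5 + 8·10 = 87.5; r = 84.5 − 87.5 = -3
F=11: d̂ = 7.5 + 8·11 = 95.5; r = 97.5 − 95.5 = 2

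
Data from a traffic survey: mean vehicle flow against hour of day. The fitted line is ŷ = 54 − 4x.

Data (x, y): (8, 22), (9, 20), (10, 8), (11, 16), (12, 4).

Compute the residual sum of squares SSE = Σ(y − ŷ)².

x=8: ŷ = 54 − 4·8 = 22; e = 22 − 22 = 0
x=9: ŷ = 54 − 4·9 = 18; e = 20 − 18 = 2
x=10: ŷ = 54 − 4·10 = 14; e = 8 − 14 = -6
x=11: ŷ = 54 − 4·11 = 10; e = 16 − 10 = 6
x=12: ŷ = 54 − 4·12 = 6; e = 4 − 6 = -2
SSE = 0 + 4 + 36 + 36 + 4 = 80

SSE = 80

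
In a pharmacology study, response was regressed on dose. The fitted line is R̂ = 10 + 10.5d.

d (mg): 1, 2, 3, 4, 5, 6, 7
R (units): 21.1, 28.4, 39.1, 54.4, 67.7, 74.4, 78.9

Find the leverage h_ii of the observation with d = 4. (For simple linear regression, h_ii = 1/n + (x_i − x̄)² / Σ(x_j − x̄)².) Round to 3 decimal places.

d̄ = (1 + 2 + 3 + 4 + 5 + 6 + 7)/7 = 4
Σ(d − d̄)² = 9 + 4 + 1 + 0 + 1 + 4 + 9 = 28
h = 1/7 + (0)²/28 = 0.142857 + 0 = 0.143

h = 0.143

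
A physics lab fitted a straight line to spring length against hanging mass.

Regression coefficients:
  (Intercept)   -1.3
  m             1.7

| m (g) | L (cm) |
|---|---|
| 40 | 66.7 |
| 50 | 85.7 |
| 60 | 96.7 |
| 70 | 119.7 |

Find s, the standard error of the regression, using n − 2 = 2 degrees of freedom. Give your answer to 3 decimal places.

s = 3.464

m=40: ŷ = -1.3 + 1.7·40 = 66.7; r = 66.7 − 66.7 = 0
m=50: ŷ = -1.3 + 1.7·50 = 83.7; r = 85.7 − 83.7 = 2
m=60: ŷ = -1.3 + 1.7·60 = 100.7; r = 96.7 − 100.7 = -4
m=70: ŷ = -1.3 + 1.7·70 = 117.7; r = 119.7 − 117.7 = 2
SSE = 0 + 4 + 16 + 4 = 24
s = √(24/2) = √12 ≈ 3.464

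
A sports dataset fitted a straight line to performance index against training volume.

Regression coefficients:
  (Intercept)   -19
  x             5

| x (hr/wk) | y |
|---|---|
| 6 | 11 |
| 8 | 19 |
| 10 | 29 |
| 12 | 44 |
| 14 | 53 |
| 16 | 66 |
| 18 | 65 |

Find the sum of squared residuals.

x=6: ŷ = -19 + 5·6 = 11; e = 11 − 11 = 0
x=8: ŷ = -19 + 5·8 = 21; e = 19 − 21 = -2
x=10: ŷ = -19 + 5·10 = 31; e = 29 − 31 = -2
x=12: ŷ = -19 + 5·12 = 41; e = 44 − 41 = 3
x=14: ŷ = -19 + 5·14 = 51; e = 53 − 51 = 2
x=16: ŷ = -19 + 5·16 = 61; e = 66 − 61 = 5
x=18: ŷ = -19 + 5·18 = 71; e = 65 − 71 = -6
SSE = 0 + 4 + 4 + 9 + 4 + 25 + 36 = 82

SSE = 82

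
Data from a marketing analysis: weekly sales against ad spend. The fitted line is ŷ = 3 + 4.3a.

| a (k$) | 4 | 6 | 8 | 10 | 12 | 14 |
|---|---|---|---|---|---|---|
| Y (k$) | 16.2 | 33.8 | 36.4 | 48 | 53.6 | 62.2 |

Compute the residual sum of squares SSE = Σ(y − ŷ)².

a=4: ŷ = 3 + 4.3·4 = 20.2; r = 16.2 − 20.2 = -4
a=6: ŷ = 3 + 4.3·6 = 28.8; r = 33.8 − 28.8 = 5
a=8: ŷ = 3 + 4.3·8 = 37.4; r = 36.4 − 37.4 = -1
a=10: ŷ = 3 + 4.3·10 = 46; r = 48 − 46 = 2
a=12: ŷ = 3 + 4.3·12 = 54.6; r = 53.6 − 54.6 = -1
a=14: ŷ = 3 + 4.3·14 = 63.2; r = 62.2 − 63.2 = -1
SSE = 16 + 25 + 1 + 4 + 1 + 1 = 48

SSE = 48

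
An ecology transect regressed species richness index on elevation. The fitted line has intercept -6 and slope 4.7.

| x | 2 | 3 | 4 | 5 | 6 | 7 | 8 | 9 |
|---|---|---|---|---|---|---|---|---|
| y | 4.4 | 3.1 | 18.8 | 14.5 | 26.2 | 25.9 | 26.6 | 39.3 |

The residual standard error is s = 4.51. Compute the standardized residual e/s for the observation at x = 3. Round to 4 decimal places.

-1.1086

ŷ = -6 + 4.7·3 = 8.1
e = 3.1 − 8.1 = -5
e/s = -5 / 4.51 = -1.1086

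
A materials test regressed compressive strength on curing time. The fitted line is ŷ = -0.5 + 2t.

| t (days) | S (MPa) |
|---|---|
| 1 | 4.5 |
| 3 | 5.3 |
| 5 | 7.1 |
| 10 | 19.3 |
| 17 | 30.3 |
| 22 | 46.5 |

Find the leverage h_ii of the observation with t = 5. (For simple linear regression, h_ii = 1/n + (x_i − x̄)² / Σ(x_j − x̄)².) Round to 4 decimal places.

h = 0.2294

t̄ = (1 + 3 + 5 + 10 + 17 + 22)/6 = 9.66667
Σ(t − t̄)² = 75.1111 + 44.4444 + 21.7778 + 0.111111 + 53.7778 + 152.111 = 347.333
h = 1/6 + (-4.66667)²/347.333 = 0.166667 + 0.0626999 = 0.2294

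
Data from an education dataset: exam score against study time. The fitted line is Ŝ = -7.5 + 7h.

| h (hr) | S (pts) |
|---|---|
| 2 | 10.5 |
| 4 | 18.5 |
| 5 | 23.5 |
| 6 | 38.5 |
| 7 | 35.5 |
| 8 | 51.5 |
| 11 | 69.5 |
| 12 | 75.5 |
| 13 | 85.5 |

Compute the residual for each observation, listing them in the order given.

h=2: Ŝ = -7.5 + 7·2 = 6.5; r = 10.5 − 6.5 = 4
h=4: Ŝ = -7.5 + 7·4 = 20.5; r = 18.5 − 20.5 = -2
h=5: Ŝ = -7.5 + 7·5 = 27.5; r = 23.5 − 27.5 = -4
h=6: Ŝ = -7.5 + 7·6 = 34.5; r = 38.5 − 34.5 = 4
h=7: Ŝ = -7.5 + 7·7 = 41.5; r = 35.5 − 41.5 = -6
h=8: Ŝ = -7.5 + 7·8 = 48.5; r = 51.5 − 48.5 = 3
h=11: Ŝ = -7.5 + 7·11 = 69.5; r = 69.5 − 69.5 = 0
h=12: Ŝ = -7.5 + 7·12 = 76.5; r = 75.5 − 76.5 = -1
h=13: Ŝ = -7.5 + 7·13 = 83.5; r = 85.5 − 83.5 = 2

4, -2, -4, 4, -6, 3, 0, -1, 2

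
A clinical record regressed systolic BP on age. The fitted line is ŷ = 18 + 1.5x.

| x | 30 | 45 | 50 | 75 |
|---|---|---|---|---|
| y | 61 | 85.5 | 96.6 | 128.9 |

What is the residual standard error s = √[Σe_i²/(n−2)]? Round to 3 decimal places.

s = 3.124

x=30: ŷ = 18 + 1.5·30 = 63; e = 61 − 63 = -2
x=45: ŷ = 18 + 1.5·45 = 85.5; e = 85.5 − 85.5 = 0
x=50: ŷ = 18 + 1.5·50 = 93; e = 96.6 − 93 = 3.6
x=75: ŷ = 18 + 1.5·75 = 130.5; e = 128.9 − 130.5 = -1.6
SSE = 4 + 0 + 12.96 + 2.56 = 19.52
s = √(19.52/2) = √9.76 ≈ 3.124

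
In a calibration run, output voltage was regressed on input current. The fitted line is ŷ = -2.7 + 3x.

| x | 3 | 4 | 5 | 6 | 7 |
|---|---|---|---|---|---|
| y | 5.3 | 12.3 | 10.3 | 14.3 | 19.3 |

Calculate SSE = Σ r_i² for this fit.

x=3: ŷ = -2.7 + 3·3 = 6.3; r = 5.3 − 6.3 = -1
x=4: ŷ = -2.7 + 3·4 = 9.3; r = 12.3 − 9.3 = 3
x=5: ŷ = -2.7 + 3·5 = 12.3; r = 10.3 − 12.3 = -2
x=6: ŷ = -2.7 + 3·6 = 15.3; r = 14.3 − 15.3 = -1
x=7: ŷ = -2.7 + 3·7 = 18.3; r = 19.3 − 18.3 = 1
SSE = 1 + 9 + 4 + 1 + 1 = 16

SSE = 16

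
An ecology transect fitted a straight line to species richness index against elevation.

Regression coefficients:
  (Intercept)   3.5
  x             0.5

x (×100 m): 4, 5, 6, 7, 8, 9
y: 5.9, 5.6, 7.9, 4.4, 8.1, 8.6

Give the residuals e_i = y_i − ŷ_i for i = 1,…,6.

x=4: ŷ = 3.5 + 0.5·4 = 5.5; e = 5.9 − 5.5 = 0.4
x=5: ŷ = 3.5 + 0.5·5 = 6; e = 5.6 − 6 = -0.4
x=6: ŷ = 3.5 + 0.5·6 = 6.5; e = 7.9 − 6.5 = 1.4
x=7: ŷ = 3.5 + 0.5·7 = 7; e = 4.4 − 7 = -2.6
x=8: ŷ = 3.5 + 0.5·8 = 7.5; e = 8.1 − 7.5 = 0.6
x=9: ŷ = 3.5 + 0.5·9 = 8; e = 8.6 − 8 = 0.6

0.4, -0.4, 1.4, -2.6, 0.6, 0.6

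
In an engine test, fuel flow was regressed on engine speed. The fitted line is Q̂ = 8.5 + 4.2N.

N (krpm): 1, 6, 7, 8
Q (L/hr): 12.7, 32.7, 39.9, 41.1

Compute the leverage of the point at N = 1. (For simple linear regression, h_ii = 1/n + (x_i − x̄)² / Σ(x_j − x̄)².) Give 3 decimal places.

h = 0.948

N̄ = (1 + 6 + 7 + 8)/4 = 5.5
Σ(N − N̄)² = 20.25 + 0.25 + 2.25 + 6.25 = 29
h = 1/4 + (-4.5)²/29 = 0.25 + 0.698276 = 0.948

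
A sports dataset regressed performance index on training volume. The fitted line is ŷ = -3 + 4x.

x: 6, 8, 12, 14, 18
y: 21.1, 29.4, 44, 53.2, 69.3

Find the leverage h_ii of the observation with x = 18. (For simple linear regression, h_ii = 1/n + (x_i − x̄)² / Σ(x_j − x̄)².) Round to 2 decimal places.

x̄ = (6 + 8 + 12 + 14 + 18)/5 = 11.6
Σ(x − x̄)² = 31.36 + 12.96 + 0.16 + 5.76 + 40.96 = 91.2
h = 1/5 + (6.4)²/91.2 = 0.2 + 0.449123 = 0.65

h = 0.65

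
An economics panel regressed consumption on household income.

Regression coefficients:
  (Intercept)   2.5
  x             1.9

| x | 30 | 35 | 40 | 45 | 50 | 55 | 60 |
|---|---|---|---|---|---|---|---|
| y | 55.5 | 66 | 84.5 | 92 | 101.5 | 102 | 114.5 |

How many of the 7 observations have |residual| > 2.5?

x=30: ŷ = 2.5 + 1.9·30 = 59.5; r = 55.5 − 59.5 = -4
x=35: ŷ = 2.5 + 1.9·35 = 69; r = 66 − 69 = -3
x=40: ŷ = 2.5 + 1.9·40 = 78.5; r = 84.5 − 78.5 = 6
x=45: ŷ = 2.5 + 1.9·45 = 88; r = 92 − 88 = 4
x=50: ŷ = 2.5 + 1.9·50 = 97.5; r = 101.5 − 97.5 = 4
x=55: ŷ = 2.5 + 1.9·55 = 107; r = 102 − 107 = -5
x=60: ŷ = 2.5 + 1.9·60 = 116.5; r = 114.5 − 116.5 = -2
|r| > 2.5: x=30 (|r|=4), x=35 (|r|=3), x=40 (|r|=6), x=45 (|r|=4), x=50 (|r|=4), x=55 (|r|=5) → 6

6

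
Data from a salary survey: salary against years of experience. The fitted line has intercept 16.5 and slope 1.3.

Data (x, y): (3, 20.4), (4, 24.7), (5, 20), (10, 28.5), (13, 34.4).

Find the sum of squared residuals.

x=3: ŷ = 16.5 + 1.3·3 = 20.4; e = 20.4 − 20.4 = 0
x=4: ŷ = 16.5 + 1.3·4 = 21.7; e = 24.7 − 21.7 = 3
x=5: ŷ = 16.5 + 1.3·5 = 23; e = 20 − 23 = -3
x=10: ŷ = 16.5 + 1.3·10 = 29.5; e = 28.5 − 29.5 = -1
x=13: ŷ = 16.5 + 1.3·13 = 33.4; e = 34.4 − 33.4 = 1
SSE = 0 + 9 + 9 + 1 + 1 = 20

SSE = 20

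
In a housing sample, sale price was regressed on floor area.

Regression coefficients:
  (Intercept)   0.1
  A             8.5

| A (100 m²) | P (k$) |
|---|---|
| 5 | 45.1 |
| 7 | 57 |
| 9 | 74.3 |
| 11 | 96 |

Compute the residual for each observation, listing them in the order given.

2.5, -2.6, -2.3, 2.4

A=5: P̂ = 0.1 + 8.5·5 = 42.6; r = 45.1 − 42.6 = 2.5
A=7: P̂ = 0.1 + 8.5·7 = 59.6; r = 57 − 59.6 = -2.6
A=9: P̂ = 0.1 + 8.5·9 = 76.6; r = 74.3 − 76.6 = -2.3
A=11: P̂ = 0.1 + 8.5·11 = 93.6; r = 96 − 93.6 = 2.4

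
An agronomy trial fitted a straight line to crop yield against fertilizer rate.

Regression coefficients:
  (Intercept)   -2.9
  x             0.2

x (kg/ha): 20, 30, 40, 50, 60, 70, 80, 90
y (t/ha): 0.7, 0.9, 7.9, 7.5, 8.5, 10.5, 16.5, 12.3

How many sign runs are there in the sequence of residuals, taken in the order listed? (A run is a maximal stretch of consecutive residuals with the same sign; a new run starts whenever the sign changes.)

5 runs

x=20: ŷ = -2.9 + 0.2·20 = 1.1; e = 0.7 − 1.1 = -0.4
x=30: ŷ = -2.9 + 0.2·30 = 3.1; e = 0.9 − 3.1 = -2.2
x=40: ŷ = -2.9 + 0.2·40 = 5.1; e = 7.9 − 5.1 = 2.8
x=50: ŷ = -2.9 + 0.2·50 = 7.1; e = 7.5 − 7.1 = 0.4
x=60: ŷ = -2.9 + 0.2·60 = 9.1; e = 8.5 − 9.1 = -0.6
x=70: ŷ = -2.9 + 0.2·70 = 11.1; e = 10.5 − 11.1 = -0.6
x=80: ŷ = -2.9 + 0.2·80 = 13.1; e = 16.5 − 13.1 = 3.4
x=90: ŷ = -2.9 + 0.2·90 = 15.1; e = 12.3 − 15.1 = -2.8
Signs: − − + + − − + −
Runs: −×2, +×2, −×2, +×1, −×1 → 5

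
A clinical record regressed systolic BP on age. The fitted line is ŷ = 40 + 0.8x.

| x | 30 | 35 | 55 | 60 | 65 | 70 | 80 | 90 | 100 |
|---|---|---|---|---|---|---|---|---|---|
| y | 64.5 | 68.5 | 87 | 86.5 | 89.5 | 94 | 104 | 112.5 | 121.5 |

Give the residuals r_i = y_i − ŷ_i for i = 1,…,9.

0.5, 0.5, 3, -1.5, -2.5, -2, 0, 0.5, 1.5

x=30: ŷ = 40 + 0.8·30 = 64; r = 64.5 − 64 = 0.5
x=35: ŷ = 40 + 0.8·35 = 68; r = 68.5 − 68 = 0.5
x=55: ŷ = 40 + 0.8·55 = 84; r = 87 − 84 = 3
x=60: ŷ = 40 + 0.8·60 = 88; r = 86.5 − 88 = -1.5
x=65: ŷ = 40 + 0.8·65 = 92; r = 89.5 − 92 = -2.5
x=70: ŷ = 40 + 0.8·70 = 96; r = 94 − 96 = -2
x=80: ŷ = 40 + 0.8·80 = 104; r = 104 − 104 = 0
x=90: ŷ = 40 + 0.8·90 = 112; r = 112.5 − 112 = 0.5
x=100: ŷ = 40 + 0.8·100 = 120; r = 121.5 − 120 = 1.5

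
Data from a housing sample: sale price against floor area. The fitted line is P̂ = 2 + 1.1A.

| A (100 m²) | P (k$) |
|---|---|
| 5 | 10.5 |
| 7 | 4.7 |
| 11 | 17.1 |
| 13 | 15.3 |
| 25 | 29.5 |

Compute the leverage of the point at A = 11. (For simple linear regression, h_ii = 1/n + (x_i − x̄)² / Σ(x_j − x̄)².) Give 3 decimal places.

Ā = (5 + 7 + 11 + 13 + 25)/5 = 12.2
Σ(A − Ā)² = 51.84 + 27.04 + 1.44 + 0.64 + 163.84 = 244.8
h = 1/5 + (-1.2)²/244.8 = 0.2 + 0.00588235 = 0.206

h = 0.206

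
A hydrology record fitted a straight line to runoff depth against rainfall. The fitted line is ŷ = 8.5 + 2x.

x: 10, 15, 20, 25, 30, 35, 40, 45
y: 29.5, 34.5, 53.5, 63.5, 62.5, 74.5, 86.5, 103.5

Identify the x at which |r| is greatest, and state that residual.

x = 30, r = -6

x=10: ŷ = 8.5 + 2·10 = 28.5; r = 29.5 − 28.5 = 1
x=15: ŷ = 8.5 + 2·15 = 38.5; r = 34.5 − 38.5 = -4
x=20: ŷ = 8.5 + 2·20 = 48.5; r = 53.5 − 48.5 = 5
x=25: ŷ = 8.5 + 2·25 = 58.5; r = 63.5 − 58.5 = 5
x=30: ŷ = 8.5 + 2·30 = 68.5; r = 62.5 − 68.5 = -6
x=35: ŷ = 8.5 + 2·35 = 78.5; r = 74.5 − 78.5 = -4
x=40: ŷ = 8.5 + 2·40 = 88.5; r = 86.5 − 88.5 = -2
x=45: ŷ = 8.5 + 2·45 = 98.5; r = 103.5 − 98.5 = 5
Largest |r| is 6 at x = 30, residual -6.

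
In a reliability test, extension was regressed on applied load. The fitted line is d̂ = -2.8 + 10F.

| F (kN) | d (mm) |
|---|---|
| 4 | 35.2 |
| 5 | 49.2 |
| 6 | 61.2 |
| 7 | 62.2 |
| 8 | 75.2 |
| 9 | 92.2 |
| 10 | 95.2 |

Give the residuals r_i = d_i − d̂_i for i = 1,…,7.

F=4: d̂ = -2.8 + 10·4 = 37.2; r = 35.2 − 37.2 = -2
F=5: d̂ = -2.8 + 10·5 = 47.2; r = 49.2 − 47.2 = 2
F=6: d̂ = -2.8 + 10·6 = 57.2; r = 61.2 − 57.2 = 4
F=7: d̂ = -2.8 + 10·7 = 67.2; r = 62.2 − 67.2 = -5
F=8: d̂ = -2.8 + 10·8 = 77.2; r = 75.2 − 77.2 = -2
F=9: d̂ = -2.8 + 10·9 = 87.2; r = 92.2 − 87.2 = 5
F=10: d̂ = -2.8 + 10·10 = 97.2; r = 95.2 − 97.2 = -2

-2, 2, 4, -5, -2, 5, -2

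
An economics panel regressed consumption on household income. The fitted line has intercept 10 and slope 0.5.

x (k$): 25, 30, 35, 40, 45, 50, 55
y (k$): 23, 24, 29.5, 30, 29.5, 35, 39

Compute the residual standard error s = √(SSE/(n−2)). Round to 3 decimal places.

x=25: ŷ = 10 + 0.5·25 = 22.5; e = 23 − 22.5 = 0.5
x=30: ŷ = 10 + 0.5·30 = 25; e = 24 − 25 = -1
x=35: ŷ = 10 + 0.5·35 = 27.5; e = 29.5 − 27.5 = 2
x=40: ŷ = 10 + 0.5·40 = 30; e = 30 − 30 = 0
x=45: ŷ = 10 + 0.5·45 = 32.5; e = 29.5 − 32.5 = -3
x=50: ŷ = 10 + 0.5·50 = 35; e = 35 − 35 = 0
x=55: ŷ = 10 + 0.5·55 = 37.5; e = 39 − 37.5 = 1.5
SSE = 0.25 + 1 + 4 + 0 + 9 + 0 + 2.25 = 16.5
s = √(16.5/5) = √3.3 ≈ 1.817

s = 1.817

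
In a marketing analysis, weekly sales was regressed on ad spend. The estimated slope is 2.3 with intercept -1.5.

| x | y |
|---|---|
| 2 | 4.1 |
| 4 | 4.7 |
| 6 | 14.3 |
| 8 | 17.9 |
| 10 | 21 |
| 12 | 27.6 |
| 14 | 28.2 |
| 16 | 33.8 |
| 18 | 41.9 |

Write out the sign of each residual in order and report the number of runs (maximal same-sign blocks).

x=2: ŷ = -1.5 + 2.3·2 = 3.1; e = 4.1 − 3.1 = 1
x=4: ŷ = -1.5 + 2.3·4 = 7.7; e = 4.7 − 7.7 = -3
x=6: ŷ = -1.5 + 2.3·6 = 12.3; e = 14.3 − 12.3 = 2
x=8: ŷ = -1.5 + 2.3·8 = 16.9; e = 17.9 − 16.9 = 1
x=10: ŷ = -1.5 + 2.3·10 = 21.5; e = 21 − 21.5 = -0.5
x=12: ŷ = -1.5 + 2.3·12 = 26.1; e = 27.6 − 26.1 = 1.5
x=14: ŷ = -1.5 + 2.3·14 = 30.7; e = 28.2 − 30.7 = -2.5
x=16: ŷ = -1.5 + 2.3·16 = 35.3; e = 33.8 − 35.3 = -1.5
x=18: ŷ = -1.5 + 2.3·18 = 39.9; e = 41.9 − 39.9 = 2
Signs: + − + + − + − − +
Runs: +×1, −×1, +×2, −×1, +×1, −×2, +×1 → 7

7 runs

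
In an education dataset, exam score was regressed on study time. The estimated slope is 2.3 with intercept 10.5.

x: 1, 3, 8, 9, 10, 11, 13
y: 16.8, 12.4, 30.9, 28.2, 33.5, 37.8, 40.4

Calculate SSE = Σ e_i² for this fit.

SSE = 58

x=1: ŷ = 10.5 + 2.3·1 = 12.8; e = 16.8 − 12.8 = 4
x=3: ŷ = 10.5 + 2.3·3 = 17.4; e = 12.4 − 17.4 = -5
x=8: ŷ = 10.5 + 2.3·8 = 28.9; e = 30.9 − 28.9 = 2
x=9: ŷ = 10.5 + 2.3·9 = 31.2; e = 28.2 − 31.2 = -3
x=10: ŷ = 10.5 + 2.3·10 = 33.5; e = 33.5 − 33.5 = 0
x=11: ŷ = 10.5 + 2.3·11 = 35.8; e = 37.8 − 35.8 = 2
x=13: ŷ = 10.5 + 2.3·13 = 40.4; e = 40.4 − 40.4 = 0
SSE = 16 + 25 + 4 + 9 + 0 + 4 + 0 = 58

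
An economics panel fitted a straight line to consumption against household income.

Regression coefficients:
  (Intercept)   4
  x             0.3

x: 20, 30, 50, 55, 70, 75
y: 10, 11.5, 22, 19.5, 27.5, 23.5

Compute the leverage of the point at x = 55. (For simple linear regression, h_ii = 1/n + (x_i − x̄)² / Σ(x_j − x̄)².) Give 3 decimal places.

h = 0.177

x̄ = (20 + 30 + 50 + 55 + 70 + 75)/6 = 50
Σ(x − x̄)² = 900 + 400 + 0 + 25 + 400 + 625 = 2350
h = 1/6 + (5)²/2350 = 0.166667 + 0.0106383 = 0.177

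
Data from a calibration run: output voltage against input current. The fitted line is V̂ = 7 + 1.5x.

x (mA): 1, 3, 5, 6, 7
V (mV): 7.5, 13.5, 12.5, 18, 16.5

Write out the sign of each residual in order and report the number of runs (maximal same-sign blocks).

x=1: V̂ = 7 + 1.5·1 = 8.5; r = 7.5 − 8.5 = -1
x=3: V̂ = 7 + 1.5·3 = 11.5; r = 13.5 − 11.5 = 2
x=5: V̂ = 7 + 1.5·5 = 14.5; r = 12.5 − 14.5 = -2
x=6: V̂ = 7 + 1.5·6 = 16; r = 18 − 16 = 2
x=7: V̂ = 7 + 1.5·7 = 17.5; r = 16.5 − 17.5 = -1
Signs: − + − + −
Runs: −×1, +×1, −×1, +×1, −×1 → 5

5 runs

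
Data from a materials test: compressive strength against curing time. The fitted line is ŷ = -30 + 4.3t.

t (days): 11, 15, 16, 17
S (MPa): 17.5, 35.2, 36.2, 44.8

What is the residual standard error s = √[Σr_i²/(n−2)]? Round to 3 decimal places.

s = 2.256

t=11: ŷ = -30 + 4.3·11 = 17.3; r = 17.5 − 17.3 = 0.2
t=15: ŷ = -30 + 4.3·15 = 34.5; r = 35.2 − 34.5 = 0.7
t=16: ŷ = -30 + 4.3·16 = 38.8; r = 36.2 − 38.8 = -2.6
t=17: ŷ = -30 + 4.3·17 = 43.1; r = 44.8 − 43.1 = 1.7
SSE = 0.04 + 0.49 + 6.76 + 2.89 = 10.18
s = √(10.18/2) = √5.09 ≈ 2.256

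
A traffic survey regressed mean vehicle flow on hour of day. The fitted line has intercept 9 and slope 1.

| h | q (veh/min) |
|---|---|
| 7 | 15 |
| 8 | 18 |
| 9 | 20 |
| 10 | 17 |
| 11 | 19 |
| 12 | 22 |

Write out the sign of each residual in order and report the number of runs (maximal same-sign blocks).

4 runs

h=7: q̂ = 9 + 7 = 16; r = 15 − 16 = -1
h=8: q̂ = 9 + 8 = 17; r = 18 − 17 = 1
h=9: q̂ = 9 + 9 = 18; r = 20 − 18 = 2
h=10: q̂ = 9 + 10 = 19; r = 17 − 19 = -2
h=11: q̂ = 9 + 11 = 20; r = 19 − 20 = -1
h=12: q̂ = 9 + 12 = 21; r = 22 − 21 = 1
Signs: − + + − − +
Runs: −×1, +×2, −×2, +×1 → 4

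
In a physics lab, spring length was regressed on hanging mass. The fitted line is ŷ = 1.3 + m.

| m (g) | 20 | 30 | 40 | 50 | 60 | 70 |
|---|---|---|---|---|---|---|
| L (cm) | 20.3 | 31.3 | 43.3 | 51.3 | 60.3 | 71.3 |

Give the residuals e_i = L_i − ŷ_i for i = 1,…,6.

-1, 0, 2, 0, -1, 0

m=20: ŷ = 1.3 + 20 = 21.3; e = 20.3 − 21.3 = -1
m=30: ŷ = 1.3 + 30 = 31.3; e = 31.3 − 31.3 = 0
m=40: ŷ = 1.3 + 40 = 41.3; e = 43.3 − 41.3 = 2
m=50: ŷ = 1.3 + 50 = 51.3; e = 51.3 − 51.3 = 0
m=60: ŷ = 1.3 + 60 = 61.3; e = 60.3 − 61.3 = -1
m=70: ŷ = 1.3 + 70 = 71.3; e = 71.3 − 71.3 = 0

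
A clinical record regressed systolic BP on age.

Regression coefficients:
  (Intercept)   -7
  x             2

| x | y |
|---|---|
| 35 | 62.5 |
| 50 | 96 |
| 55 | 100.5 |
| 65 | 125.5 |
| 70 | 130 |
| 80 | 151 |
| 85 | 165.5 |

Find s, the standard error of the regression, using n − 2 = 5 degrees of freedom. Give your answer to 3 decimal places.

x=35: ŷ = -7 + 2·35 = 63; r = 62.5 − 63 = -0.5
x=50: ŷ = -7 + 2·50 = 93; r = 96 − 93 = 3
x=55: ŷ = -7 + 2·55 = 103; r = 100.5 − 103 = -2.5
x=65: ŷ = -7 + 2·65 = 123; r = 125.5 − 123 = 2.5
x=70: ŷ = -7 + 2·70 = 133; r = 130 − 133 = -3
x=80: ŷ = -7 + 2·80 = 153; r = 151 − 153 = -2
x=85: ŷ = -7 + 2·85 = 163; r = 165.5 − 163 = 2.5
SSE = 0.25 + 9 + 6.25 + 6.25 + 9 + 4 + 6.25 = 41
s = √(41/5) = √8.2 ≈ 2.864

s = 2.864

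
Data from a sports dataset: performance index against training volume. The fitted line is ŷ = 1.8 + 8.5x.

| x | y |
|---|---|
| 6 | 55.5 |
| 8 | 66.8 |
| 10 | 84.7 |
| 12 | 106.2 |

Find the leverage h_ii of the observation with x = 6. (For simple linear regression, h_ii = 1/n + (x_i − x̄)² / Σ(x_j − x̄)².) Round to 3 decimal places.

h = 0.700

x̄ = (6 + 8 + 10 + 12)/4 = 9
Σ(x − x̄)² = 9 + 1 + 1 + 9 = 20
h = 1/4 + (-3)²/20 = 0.25 + 0.45 = 0.700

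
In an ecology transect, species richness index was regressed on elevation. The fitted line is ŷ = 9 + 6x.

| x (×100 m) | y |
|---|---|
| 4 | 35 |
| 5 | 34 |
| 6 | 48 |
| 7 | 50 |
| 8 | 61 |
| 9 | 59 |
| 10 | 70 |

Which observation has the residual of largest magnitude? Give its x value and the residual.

x=4: ŷ = 9 + 6·4 = 33; e = 35 − 33 = 2
x=5: ŷ = 9 + 6·5 = 39; e = 34 − 39 = -5
x=6: ŷ = 9 + 6·6 = 45; e = 48 − 45 = 3
x=7: ŷ = 9 + 6·7 = 51; e = 50 − 51 = -1
x=8: ŷ = 9 + 6·8 = 57; e = 61 − 57 = 4
x=9: ŷ = 9 + 6·9 = 63; e = 59 − 63 = -4
x=10: ŷ = 9 + 6·10 = 69; e = 70 − 69 = 1
Largest |e| is 5 at x = 5, residual -5.

x = 5, e = -5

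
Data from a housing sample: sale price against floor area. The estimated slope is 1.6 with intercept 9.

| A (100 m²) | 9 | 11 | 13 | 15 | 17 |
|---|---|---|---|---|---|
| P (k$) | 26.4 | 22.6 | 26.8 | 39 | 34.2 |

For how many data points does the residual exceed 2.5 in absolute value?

A=9: ŷ = 9 + 1.6·9 = 23.4; e = 26.4 − 23.4 = 3
A=11: ŷ = 9 + 1.6·11 = 26.6; e = 22.6 − 26.6 = -4
A=13: ŷ = 9 + 1.6·13 = 29.8; e = 26.8 − 29.8 = -3
A=15: ŷ = 9 + 1.6·15 = 33; e = 39 − 33 = 6
A=17: ŷ = 9 + 1.6·17 = 36.2; e = 34.2 − 36.2 = -2
|e| > 2.5: A=9 (|e|=3), A=11 (|e|=4), A=13 (|e|=3), A=15 (|e|=6) → 4

4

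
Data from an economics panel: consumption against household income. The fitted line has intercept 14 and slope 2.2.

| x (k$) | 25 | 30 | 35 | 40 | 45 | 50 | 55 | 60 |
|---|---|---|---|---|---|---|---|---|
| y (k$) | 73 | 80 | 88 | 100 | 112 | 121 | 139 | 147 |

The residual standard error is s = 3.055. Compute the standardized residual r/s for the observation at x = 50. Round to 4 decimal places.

-0.9820

ŷ = 14 + 2.2·50 = 124
r = 121 − 124 = -3
r/s = -3 / 3.055 = -0.9820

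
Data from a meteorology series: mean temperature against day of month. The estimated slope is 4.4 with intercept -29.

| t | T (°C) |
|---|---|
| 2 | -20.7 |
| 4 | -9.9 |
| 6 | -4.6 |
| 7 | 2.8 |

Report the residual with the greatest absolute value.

t=2: ŷ = -29 + 4.4·2 = -20.2; r = -20.7 − (-20.2) = -0.5
t=4: ŷ = -29 + 4.4·4 = -11.4; r = -9.9 − (-11.4) = 1.5
t=6: ŷ = -29 + 4.4·6 = -2.6; r = -4.6 − (-2.6) = -2
t=7: ŷ = -29 + 4.4·7 = 1.8; r = 2.8 − 1.8 = 1
Largest |r| is 2 at t = 6, residual -2.

r = -2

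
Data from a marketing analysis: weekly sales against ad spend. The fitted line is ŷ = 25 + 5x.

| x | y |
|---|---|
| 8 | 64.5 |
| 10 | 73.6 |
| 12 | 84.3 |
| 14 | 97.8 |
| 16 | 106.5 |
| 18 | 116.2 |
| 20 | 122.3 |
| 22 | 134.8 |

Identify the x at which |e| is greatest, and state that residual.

x = 14, e = 2.8

x=8: ŷ = 25 + 5·8 = 65; e = 64.5 − 65 = -0.5
x=10: ŷ = 25 + 5·10 = 75; e = 73.6 − 75 = -1.4
x=12: ŷ = 25 + 5·12 = 85; e = 84.3 − 85 = -0.7
x=14: ŷ = 25 + 5·14 = 95; e = 97.8 − 95 = 2.8
x=16: ŷ = 25 + 5·16 = 105; e = 106.5 − 105 = 1.5
x=18: ŷ = 25 + 5·18 = 115; e = 116.2 − 115 = 1.2
x=20: ŷ = 25 + 5·20 = 125; e = 122.3 − 125 = -2.7
x=22: ŷ = 25 + 5·22 = 135; e = 134.8 − 135 = -0.2
Largest |e| is 2.8 at x = 14, residual 2.8.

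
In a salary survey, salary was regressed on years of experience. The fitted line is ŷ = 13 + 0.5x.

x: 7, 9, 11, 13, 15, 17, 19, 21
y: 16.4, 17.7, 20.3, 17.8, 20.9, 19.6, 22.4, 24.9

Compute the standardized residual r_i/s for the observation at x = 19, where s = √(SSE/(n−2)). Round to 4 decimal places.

-0.0709

x=7: ŷ = 13 + 0.5·7 = 16.5; r = 16.4 − 16.5 = -0.1
x=9: ŷ = 13 + 0.5·9 = 17.5; r = 17.7 − 17.5 = 0.2
x=11: ŷ = 13 + 0.5·11 = 18.5; r = 20.3 − 18.5 = 1.8
x=13: ŷ = 13 + 0.5·13 = 19.5; r = 17.8 − 19.5 = -1.7
x=15: ŷ = 13 + 0.5·15 = 20.5; r = 20.9 − 20.5 = 0.4
x=17: ŷ = 13 + 0.5·17 = 21.5; r = 19.6 − 21.5 = -1.9
x=19: ŷ = 13 + 0.5·19 = 22.5; r = 22.4 − 22.5 = -0.1
x=21: ŷ = 13 + 0.5·21 = 23.5; r = 24.9 − 23.5 = 1.4
SSE = 0.01 + 0.04 + 3.24 + 2.89 + 0.16 + 3.61 + 0.01 + 1.96 = 11.92
s = √(11.92/6) = 1.40949
r/s = -0.1 / 1.40949 = -0.0709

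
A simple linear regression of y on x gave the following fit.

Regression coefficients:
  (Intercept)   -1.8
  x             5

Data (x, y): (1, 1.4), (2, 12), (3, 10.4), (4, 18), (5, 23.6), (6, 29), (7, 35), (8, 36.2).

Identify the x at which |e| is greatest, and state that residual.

x = 2, e = 3.8

x=1: ŷ = -1.8 + 5·1 = 3.2; e = 1.4 − 3.2 = -1.8
x=2: ŷ = -1.8 + 5·2 = 8.2; e = 12 − 8.2 = 3.8
x=3: ŷ = -1.8 + 5·3 = 13.2; e = 10.4 − 13.2 = -2.8
x=4: ŷ = -1.8 + 5·4 = 18.2; e = 18 − 18.2 = -0.2
x=5: ŷ = -1.8 + 5·5 = 23.2; e = 23.6 − 23.2 = 0.4
x=6: ŷ = -1.8 + 5·6 = 28.2; e = 29 − 28.2 = 0.8
x=7: ŷ = -1.8 + 5·7 = 33.2; e = 35 − 33.2 = 1.8
x=8: ŷ = -1.8 + 5·8 = 38.2; e = 36.2 − 38.2 = -2
Largest |e| is 3.8 at x = 2, residual 3.8.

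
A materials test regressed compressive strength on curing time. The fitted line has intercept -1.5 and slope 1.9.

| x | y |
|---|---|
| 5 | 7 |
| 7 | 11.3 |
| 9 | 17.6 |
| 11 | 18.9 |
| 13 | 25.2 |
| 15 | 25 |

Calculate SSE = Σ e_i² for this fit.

x=5: ŷ = -1.5 + 1.9·5 = 8; e = 7 − 8 = -1
x=7: ŷ = -1.5 + 1.9·7 = 11.8; e = 11.3 − 11.8 = -0.5
x=9: ŷ = -1.5 + 1.9·9 = 15.6; e = 17.6 − 15.6 = 2
x=11: ŷ = -1.5 + 1.9·11 = 19.4; e = 18.9 − 19.4 = -0.5
x=13: ŷ = -1.5 + 1.9·13 = 23.2; e = 25.2 − 23.2 = 2
x=15: ŷ = -1.5 + 1.9·15 = 27; e = 25 − 27 = -2
SSE = 1 + 0.25 + 4 + 0.25 + 4 + 4 = 13.5

SSE = 13.5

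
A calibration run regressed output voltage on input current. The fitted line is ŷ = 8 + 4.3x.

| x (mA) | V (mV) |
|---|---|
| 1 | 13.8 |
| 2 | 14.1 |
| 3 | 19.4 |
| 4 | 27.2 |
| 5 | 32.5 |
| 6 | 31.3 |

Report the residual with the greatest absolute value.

x=1: ŷ = 8 + 4.3·1 = 12.3; r = 13.8 − 12.3 = 1.5
x=2: ŷ = 8 + 4.3·2 = 16.6; r = 14.1 − 16.6 = -2.5
x=3: ŷ = 8 + 4.3·3 = 20.9; r = 19.4 − 20.9 = -1.5
x=4: ŷ = 8 + 4.3·4 = 25.2; r = 27.2 − 25.2 = 2
x=5: ŷ = 8 + 4.3·5 = 29.5; r = 32.5 − 29.5 = 3
x=6: ŷ = 8 + 4.3·6 = 33.8; r = 31.3 − 33.8 = -2.5
Largest |r| is 3 at x = 5, residual 3.

r = 3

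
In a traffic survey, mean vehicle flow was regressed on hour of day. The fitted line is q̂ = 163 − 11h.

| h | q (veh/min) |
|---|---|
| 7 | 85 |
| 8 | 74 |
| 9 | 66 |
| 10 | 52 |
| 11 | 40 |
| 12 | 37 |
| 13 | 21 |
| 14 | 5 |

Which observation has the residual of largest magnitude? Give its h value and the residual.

h=7: q̂ = 163 − 11·7 = 86; e = 85 − 86 = -1
h=8: q̂ = 163 − 11·8 = 75; e = 74 − 75 = -1
h=9: q̂ = 163 − 11·9 = 64; e = 66 − 64 = 2
h=10: q̂ = 163 − 11·10 = 53; e = 52 − 53 = -1
h=11: q̂ = 163 − 11·11 = 42; e = 40 − 42 = -2
h=12: q̂ = 163 − 11·12 = 31; e = 37 − 31 = 6
h=13: q̂ = 163 − 11·13 = 20; e = 21 − 20 = 1
h=14: q̂ = 163 − 11·14 = 9; e = 5 − 9 = -4
Largest |e| is 6 at h = 12, residual 6.

h = 12, e = 6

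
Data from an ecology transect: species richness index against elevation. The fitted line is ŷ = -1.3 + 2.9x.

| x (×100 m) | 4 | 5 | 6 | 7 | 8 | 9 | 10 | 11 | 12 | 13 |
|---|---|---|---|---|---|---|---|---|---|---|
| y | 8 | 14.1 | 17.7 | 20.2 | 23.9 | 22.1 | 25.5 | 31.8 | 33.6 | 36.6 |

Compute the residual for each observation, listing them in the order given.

-2.3, 0.9, 1.6, 1.2, 2, -2.7, -2.2, 1.2, 0.1, 0.2

x=4: ŷ = -1.3 + 2.9·4 = 10.3; r = 8 − 10.3 = -2.3
x=5: ŷ = -1.3 + 2.9·5 = 13.2; r = 14.1 − 13.2 = 0.9
x=6: ŷ = -1.3 + 2.9·6 = 16.1; r = 17.7 − 16.1 = 1.6
x=7: ŷ = -1.3 + 2.9·7 = 19; r = 20.2 − 19 = 1.2
x=8: ŷ = -1.3 + 2.9·8 = 21.9; r = 23.9 − 21.9 = 2
x=9: ŷ = -1.3 + 2.9·9 = 24.8; r = 22.1 − 24.8 = -2.7
x=10: ŷ = -1.3 + 2.9·10 = 27.7; r = 25.5 − 27.7 = -2.2
x=11: ŷ = -1.3 + 2.9·11 = 30.6; r = 31.8 − 30.6 = 1.2
x=12: ŷ = -1.3 + 2.9·12 = 33.5; r = 33.6 − 33.5 = 0.1
x=13: ŷ = -1.3 + 2.9·13 = 36.4; r = 36.6 − 36.4 = 0.2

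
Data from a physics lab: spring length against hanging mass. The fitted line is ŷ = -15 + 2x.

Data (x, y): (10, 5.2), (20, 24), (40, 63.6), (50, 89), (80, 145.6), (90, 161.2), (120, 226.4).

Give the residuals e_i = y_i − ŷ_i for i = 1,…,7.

x=10: ŷ = -15 + 2·10 = 5; e = 5.2 − 5 = 0.2
x=20: ŷ = -15 + 2·20 = 25; e = 24 − 25 = -1
x=40: ŷ = -15 + 2·40 = 65; e = 63.6 − 65 = -1.4
x=50: ŷ = -15 + 2·50 = 85; e = 89 − 85 = 4
x=80: ŷ = -15 + 2·80 = 145; e = 145.6 − 145 = 0.6
x=90: ŷ = -15 + 2·90 = 165; e = 161.2 − 165 = -3.8
x=120: ŷ = -15 + 2·120 = 225; e = 226.4 − 225 = 1.4

0.2, -1, -1.4, 4, 0.6, -3.8, 1.4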